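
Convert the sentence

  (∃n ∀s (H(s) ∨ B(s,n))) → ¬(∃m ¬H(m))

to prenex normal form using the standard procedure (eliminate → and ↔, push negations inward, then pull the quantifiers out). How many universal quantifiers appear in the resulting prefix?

First replace A → B with ¬A ∨ B.
  ¬(∃n ∀s (H(s) ∨ B(s,n))) ∨ ¬(∃m ¬H(m))
Move each ¬ inward, flipping quantifiers it crosses:
  (∀n ∃s (¬H(s) ∧ ¬B(s,n))) ∨ (∀m H(m))
All bound variables are already distinct, so no renaming is needed.
Finally move all quantifiers to the prefix:
  ∀n ∃s ∀m (¬H(s) ∧ ¬B(s,n) ∨ H(m))
The prefix is ∀n ∃s ∀m: 2 universal, 1 existential.

2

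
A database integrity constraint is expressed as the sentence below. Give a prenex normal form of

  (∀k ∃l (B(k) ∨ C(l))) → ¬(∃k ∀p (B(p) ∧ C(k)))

∃k ∀l ∀v ∃p (¬B(k) ∧ ¬C(l) ∨ ¬B(p) ∨ ¬C(v))

Eliminate → and ↔ using ¬ and ∨.
  ¬(∀k ∃l (B(k) ∨ C(l))) ∨ ¬(∃k ∀p (B(p) ∧ C(k)))
Push ¬ through the quantifiers and connectives to reach negation normal form:
  (∃k ∀l (¬B(k) ∧ ¬C(l))) ∨ (∀k ∃p (¬B(p) ∨ ¬C(k)))
Standardize variables apart so no two quantifiers bind the same name: k↦v.
  (∃k ∀l (¬B(k) ∧ ¬C(l))) ∨ (∀v ∃p (¬B(p) ∨ ¬C(v)))
Finally move all quantifiers to the prefix:
  ∃k ∀l ∀v ∃p (¬B(k) ∧ ¬C(l) ∨ ¬B(p) ∨ ¬C(v))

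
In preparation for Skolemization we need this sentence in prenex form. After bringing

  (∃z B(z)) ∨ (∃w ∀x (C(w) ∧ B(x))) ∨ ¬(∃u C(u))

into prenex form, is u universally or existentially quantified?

Push ¬ through the quantifiers and connectives to reach negation normal form:
  (∃z B(z)) ∨ (∃w ∀x (C(w) ∧ B(x))) ∨ (∀u ¬C(u))
All bound variables are already distinct, so no renaming is needed.
Finally move all quantifiers to the prefix:
  ∃z ∃w ∀x ∀u (B(z) ∨ C(w) ∧ B(x) ∨ ¬C(u))
The quantifier ∃u sits under an odd number of negations, so it flips to ∀u.

universal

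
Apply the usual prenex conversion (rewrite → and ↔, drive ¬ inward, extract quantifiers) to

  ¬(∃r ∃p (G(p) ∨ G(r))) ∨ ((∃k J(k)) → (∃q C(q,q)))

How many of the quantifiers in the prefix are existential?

First replace A → B with ¬A ∨ B.
  ¬(∃r ∃p (G(p) ∨ G(r))) ∨ ¬(∃k J(k)) ∨ (∃q C(q,q))
Drive negations inward (¬∀x A ≡ ∃x ¬A, ¬∃x A ≡ ∀x ¬A, De Morgan for ∧/∨):
  (∀r ∀p (¬G(p) ∧ ¬G(r))) ∨ (∀k ¬J(k)) ∨ (∃q C(q,q))
All bound variables are already distinct, so no renaming is needed.
Pull the quantifiers to the front (each side's bound variable is not free in the other side):
  ∀r ∀p ∀k ∃q (¬G(p) ∧ ¬G(r) ∨ ¬J(k) ∨ C(q,q))
The prefix is ∀r ∀p ∀k ∃q: 3 universal, 1 existential.

1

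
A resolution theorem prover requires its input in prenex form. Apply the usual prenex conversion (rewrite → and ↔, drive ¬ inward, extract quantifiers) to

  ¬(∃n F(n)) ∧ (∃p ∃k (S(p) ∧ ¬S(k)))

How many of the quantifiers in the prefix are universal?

Drive negations inward (¬∀x A ≡ ∃x ¬A, ¬∃x A ≡ ∀x ¬A, De Morgan for ∧/∨):
  (∀n ¬F(n)) ∧ (∃p ∃k (S(p) ∧ ¬S(k)))
Extract every quantifier outward, since the variables are now distinct and don't occur free across branches:
  ∀n ∃p ∃k (¬F(n) ∧ S(p) ∧ ¬S(k))
The prefix is ∀n ∃p ∃k: 1 universal, 2 existential.

1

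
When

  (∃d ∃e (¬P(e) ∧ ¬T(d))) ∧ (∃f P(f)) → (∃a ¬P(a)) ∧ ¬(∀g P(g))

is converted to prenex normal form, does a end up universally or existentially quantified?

existential

Eliminate → and ↔ using ¬ and ∨.
  ¬((∃d ∃e (¬P(e) ∧ ¬T(d))) ∧ (∃f P(f))) ∨ (∃a ¬P(a)) ∧ ¬(∀g P(g))
Push ¬ through the quantifiers and connectives to reach negation normal form:
  (∀d ∀e (P(e) ∨ T(d))) ∨ (∀f ¬P(f)) ∨ (∃a ¬P(a)) ∧ (∃g ¬P(g))
All bound variables are already distinct, so no renaming is needed.
Pull the quantifiers to the front (each side's bound variable is not free in the other side):
  ∀d ∀e ∀f ∃a ∃g (P(e) ∨ T(d) ∨ ¬P(f) ∨ ¬P(a) ∧ ¬P(g))
The quantifier ∃a sits under an even number of negations (counting the antecedent side of each →), so it remains existential.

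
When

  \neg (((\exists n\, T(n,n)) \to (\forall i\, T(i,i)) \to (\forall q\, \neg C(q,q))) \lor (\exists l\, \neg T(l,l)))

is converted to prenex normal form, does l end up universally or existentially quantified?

universal

Eliminate → and ↔ using ¬ and ∨.
  \neg (\neg (\exists n\, T(n,n)) \lor \neg (\forall i\, T(i,i)) \lor (\forall q\, \neg C(q,q)) \lor (\exists l\, \neg T(l,l)))
Drive negations inward (¬∀x A ≡ ∃x ¬A, ¬∃x A ≡ ∀x ¬A, De Morgan for ∧/∨):
  (\exists n\, T(n,n)) \land (\forall i\, T(i,i)) \land (\exists q\, C(q,q)) \land (\forall l\, T(l,l))
Extract every quantifier outward, since the variables are now distinct and don't occur free across branches:
  \exists n\, \forall i\, \exists q\, \forall l\, (T(n,n) \land T(i,i) \land C(q,q) \land T(l,l))
The quantifier \exists l sits under an odd number of negations (counting the antecedent side of each →), so it flips to \forall l.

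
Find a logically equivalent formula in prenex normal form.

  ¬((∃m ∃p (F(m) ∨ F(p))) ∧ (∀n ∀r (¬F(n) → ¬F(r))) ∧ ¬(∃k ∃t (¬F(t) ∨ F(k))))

First replace A → B with ¬A ∨ B.
  ¬((∃m ∃p (F(m) ∨ F(p))) ∧ (∀n ∀r (¬¬F(n) ∨ ¬F(r))) ∧ ¬(∃k ∃t (¬F(t) ∨ F(k))))
Push ¬ through the quantifiers and connectives to reach negation normal form:
  (∀m ∀p (¬F(m) ∧ ¬F(p))) ∨ (∃n ∃r (¬F(n) ∧ F(r))) ∨ (∃k ∃t (¬F(t) ∨ F(k)))
All bound variables are already distinct, so no renaming is needed.
Extract every quantifier outward, since the variables are now distinct and don't occur free across branches:
  ∀m ∀p ∃n ∃r ∃k ∃t (¬F(m) ∧ ¬F(p) ∨ ¬F(n) ∧ F(r) ∨ ¬F(t) ∨ F(k))

∀m ∀p ∃n ∃r ∃k ∃t (¬F(m) ∧ ¬F(p) ∨ ¬F(n) ∧ F(r) ∨ ¬F(t) ∨ F(k))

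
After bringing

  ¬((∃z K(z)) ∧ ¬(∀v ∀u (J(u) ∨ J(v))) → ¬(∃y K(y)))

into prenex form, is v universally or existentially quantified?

existential

Rewrite implications/biconditionals: A → B as ¬A ∨ B.
  ¬(¬((∃z K(z)) ∧ ¬(∀v ∀u (J(u) ∨ J(v)))) ∨ ¬(∃y K(y)))
Drive negations inward (¬∀x A ≡ ∃x ¬A, ¬∃x A ≡ ∀x ¬A, De Morgan for ∧/∨):
  (∃z K(z)) ∧ (∃v ∃u (¬J(u) ∧ ¬J(v))) ∧ (∃y K(y))
All bound variables are already distinct, so no renaming is needed.
Finally move all quantifiers to the prefix:
  ∃z ∃v ∃u ∃y (K(z) ∧ ¬J(u) ∧ ¬J(v) ∧ K(y))
The quantifier ∀v sits under an odd number of negations (counting the antecedent side of each →), so it flips to ∃v.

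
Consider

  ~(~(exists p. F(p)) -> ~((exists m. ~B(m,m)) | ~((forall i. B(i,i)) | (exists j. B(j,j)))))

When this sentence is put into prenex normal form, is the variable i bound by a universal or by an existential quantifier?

existential

Rewrite implications/biconditionals: A → B as ¬A ∨ B.
  ~(~~(exists p. F(p)) | ~((exists m. ~B(m,m)) | ~((forall i. B(i,i)) | (exists j. B(j,j)))))
Drive negations inward (¬∀x A ≡ ∃x ¬A, ¬∃x A ≡ ∀x ¬A, De Morgan for ∧/∨):
  (forall p. ~F(p)) & ((exists m. ~B(m,m)) | (exists i. ~B(i,i)) & (forall j. ~B(j,j)))
Finally move all quantifiers to the prefix:
  forall p. exists m. exists i. forall j. (~F(p) & (~B(m,m) | ~B(i,i) & ~B(j,j)))
The quantifier forall i sits under an odd number of negations (counting the antecedent side of each →), so it flips to exists i.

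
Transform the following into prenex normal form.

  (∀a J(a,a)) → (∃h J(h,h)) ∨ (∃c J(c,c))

∃a ∃h ∃c (¬J(a,a) ∨ J(h,h) ∨ J(c,c))

First replace A → B with ¬A ∨ B.
  ¬(∀a J(a,a)) ∨ (∃h J(h,h)) ∨ (∃c J(c,c))
Move each ¬ inward, flipping quantifiers it crosses:
  (∃a ¬J(a,a)) ∨ (∃h J(h,h)) ∨ (∃c J(c,c))
Extract every quantifier outward, since the variables are now distinct and don't occur free across branches:
  ∃a ∃h ∃c (¬J(a,a) ∨ J(h,h) ∨ J(c,c))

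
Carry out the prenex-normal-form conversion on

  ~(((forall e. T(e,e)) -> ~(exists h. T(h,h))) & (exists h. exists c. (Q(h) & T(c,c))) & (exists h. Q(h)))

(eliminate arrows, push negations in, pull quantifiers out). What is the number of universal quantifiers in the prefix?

First replace A → B with ¬A ∨ B.
  ~((~(forall e. T(e,e)) | ~(exists h. T(h,h))) & (exists h. exists c. (Q(h) & T(c,c))) & (exists h. Q(h)))
Drive negations inward (¬∀x A ≡ ∃x ¬A, ¬∃x A ≡ ∀x ¬A, De Morgan for ∧/∨):
  (forall e. T(e,e)) & (exists h. T(h,h)) | (forall h. forall c. (~Q(h) | ~T(c,c))) | (forall h. ~Q(h))
Rename bound variables to avoid capture: h↦w, h↦u1.
  (forall e. T(e,e)) & (exists h. T(h,h)) | (forall w. forall c. (~Q(w) | ~T(c,c))) | (forall u1. ~Q(u1))
Finally move all quantifiers to the prefix:
  forall e. exists h. forall w. forall c. forall u1. (T(e,e) & T(h,h) | ~Q(w) | ~T(c,c) | ~Q(u1))
The prefix is forall e exists h forall w forall c forall u1: 4 universal, 1 existential.

4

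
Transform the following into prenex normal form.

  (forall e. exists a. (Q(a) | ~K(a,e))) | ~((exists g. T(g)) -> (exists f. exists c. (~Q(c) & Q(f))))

Eliminate → and ↔ using ¬ and ∨.
  (forall e. exists a. (Q(a) | ~K(a,e))) | ~(~(exists g. T(g)) | (exists f. exists c. (~Q(c) & Q(f))))
Move each ¬ inward, flipping quantifiers it crosses:
  (forall e. exists a. (Q(a) | ~K(a,e))) | (exists g. T(g)) & (forall f. forall c. (Q(c) | ~Q(f)))
All bound variables are already distinct, so no renaming is needed.
Pull the quantifiers to the front (each side's bound variable is not free in the other side):
  forall e. exists a. exists g. forall f. forall c. (Q(a) | ~K(a,e) | T(g) & (Q(c) | ~Q(f)))

forall e. exists a. exists g. forall f. forall c. (Q(a) | ~K(a,e) | T(g) & (Q(c) | ~Q(f)))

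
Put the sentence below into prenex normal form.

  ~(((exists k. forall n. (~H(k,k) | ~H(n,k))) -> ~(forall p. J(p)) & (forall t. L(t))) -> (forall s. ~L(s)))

forall k. exists n. exists p. forall t. exists s. ((H(k,k) & H(n,k) | ~J(p) & L(t)) & L(s))

Rewrite implications/biconditionals: A → B as ¬A ∨ B.
  ~(~(~(exists k. forall n. (~H(k,k) | ~H(n,k))) | ~(forall p. J(p)) & (forall t. L(t))) | (forall s. ~L(s)))
Drive negations inward (¬∀x A ≡ ∃x ¬A, ¬∃x A ≡ ∀x ¬A, De Morgan for ∧/∨):
  ((forall k. exists n. (H(k,k) & H(n,k))) | (exists p. ~J(p)) & (forall t. L(t))) & (exists s. L(s))
All bound variables are already distinct, so no renaming is needed.
Extract every quantifier outward, since the variables are now distinct and don't occur free across branches:
  forall k. exists n. exists p. forall t. exists s. ((H(k,k) & H(n,k) | ~J(p) & L(t)) & L(s))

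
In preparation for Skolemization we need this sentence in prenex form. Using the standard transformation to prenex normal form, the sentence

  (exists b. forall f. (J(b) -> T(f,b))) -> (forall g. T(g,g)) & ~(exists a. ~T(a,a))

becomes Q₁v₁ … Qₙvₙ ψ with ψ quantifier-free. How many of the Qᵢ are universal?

First replace A → B with ¬A ∨ B.
  ~(exists b. forall f. (~J(b) | T(f,b))) | (forall g. T(g,g)) & ~(exists a. ~T(a,a))
Drive negations inward (¬∀x A ≡ ∃x ¬A, ¬∃x A ≡ ∀x ¬A, De Morgan for ∧/∨):
  (forall b. exists f. (J(b) & ~T(f,b))) | (forall g. T(g,g)) & (forall a. T(a,a))
Pull the quantifiers to the front (each side's bound variable is not free in the other side):
  forall b. exists f. forall g. forall a. (J(b) & ~T(f,b) | T(g,g) & T(a,a))
The prefix is forall b exists f forall g forall a: 3 universal, 1 existential.

3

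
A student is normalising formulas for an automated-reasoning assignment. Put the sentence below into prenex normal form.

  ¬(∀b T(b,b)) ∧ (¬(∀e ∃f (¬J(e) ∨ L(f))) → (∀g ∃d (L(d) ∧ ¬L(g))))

Eliminate → and ↔ using ¬ and ∨.
  ¬(∀b T(b,b)) ∧ (¬¬(∀e ∃f (¬J(e) ∨ L(f))) ∨ (∀g ∃d (L(d) ∧ ¬L(g))))
Move each ¬ inward, flipping quantifiers it crosses:
  (∃b ¬T(b,b)) ∧ ((∀e ∃f (¬J(e) ∨ L(f))) ∨ (∀g ∃d (L(d) ∧ ¬L(g))))
Finally move all quantifiers to the prefix:
  ∃b ∀e ∃f ∀g ∃d (¬T(b,b) ∧ (¬J(e) ∨ L(f) ∨ L(d) ∧ ¬L(g)))

∃b ∀e ∃f ∀g ∃d (¬T(b,b) ∧ (¬J(e) ∨ L(f) ∨ L(d) ∧ ¬L(g)))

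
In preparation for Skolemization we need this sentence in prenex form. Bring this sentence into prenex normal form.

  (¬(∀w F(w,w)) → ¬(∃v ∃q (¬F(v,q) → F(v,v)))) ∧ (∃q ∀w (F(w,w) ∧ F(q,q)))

∀w ∀v ∀q ∃b ∀s ((F(w,w) ∨ ¬F(v,q) ∧ ¬F(v,v)) ∧ F(s,s) ∧ F(b,b))

First replace A → B with ¬A ∨ B.
  (¬¬(∀w F(w,w)) ∨ ¬(∃v ∃q (¬¬F(v,q) ∨ F(v,v)))) ∧ (∃q ∀w (F(w,w) ∧ F(q,q)))
Push ¬ through the quantifiers and connectives to reach negation normal form:
  ((∀w F(w,w)) ∨ (∀v ∀q (¬F(v,q) ∧ ¬F(v,v)))) ∧ (∃q ∀w (F(w,w) ∧ F(q,q)))
Standardize variables apart so no two quantifiers bind the same name: q↦b, w↦s.
  ((∀w F(w,w)) ∨ (∀v ∀q (¬F(v,q) ∧ ¬F(v,v)))) ∧ (∃b ∀s (F(s,s) ∧ F(b,b)))
Pull the quantifiers to the front (each side's bound variable is not free in the other side):
  ∀w ∀v ∀q ∃b ∀s ((F(w,w) ∨ ¬F(v,q) ∧ ¬F(v,v)) ∧ F(s,s) ∧ F(b,b))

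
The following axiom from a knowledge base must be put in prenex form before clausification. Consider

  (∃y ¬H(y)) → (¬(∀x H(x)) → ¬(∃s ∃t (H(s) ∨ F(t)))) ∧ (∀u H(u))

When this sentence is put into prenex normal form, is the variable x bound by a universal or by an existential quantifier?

universal

Rewrite implications/biconditionals: A → B as ¬A ∨ B.
  ¬(∃y ¬H(y)) ∨ (¬¬(∀x H(x)) ∨ ¬(∃s ∃t (H(s) ∨ F(t)))) ∧ (∀u H(u))
Move each ¬ inward, flipping quantifiers it crosses:
  (∀y H(y)) ∨ ((∀x H(x)) ∨ (∀s ∀t (¬H(s) ∧ ¬F(t)))) ∧ (∀u H(u))
All bound variables are already distinct, so no renaming is needed.
Extract every quantifier outward, since the variables are now distinct and don't occur free across branches:
  ∀y ∀x ∀s ∀t ∀u (H(y) ∨ (H(x) ∨ ¬H(s) ∧ ¬F(t)) ∧ H(u))
The quantifier ∀x sits under an even number of negations (counting the antecedent side of each →), so it remains universal.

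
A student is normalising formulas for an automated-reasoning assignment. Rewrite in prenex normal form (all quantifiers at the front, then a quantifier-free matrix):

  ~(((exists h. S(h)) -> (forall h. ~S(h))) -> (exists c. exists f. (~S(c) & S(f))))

forall h. forall x. forall c. forall f. ((~S(h) | ~S(x)) & (S(c) | ~S(f)))

Rewrite implications/biconditionals: A → B as ¬A ∨ B.
  ~(~(~(exists h. S(h)) | (forall h. ~S(h))) | (exists c. exists f. (~S(c) & S(f))))
Drive negations inward (¬∀x A ≡ ∃x ¬A, ¬∃x A ≡ ∀x ¬A, De Morgan for ∧/∨):
  ((forall h. ~S(h)) | (forall h. ~S(h))) & (forall c. forall f. (S(c) | ~S(f)))
Rename bound variables to avoid capture: h↦x.
  ((forall h. ~S(h)) | (forall x. ~S(x))) & (forall c. forall f. (S(c) | ~S(f)))
Finally move all quantifiers to the prefix:
  forall h. forall x. forall c. forall f. ((~S(h) | ~S(x)) & (S(c) | ~S(f)))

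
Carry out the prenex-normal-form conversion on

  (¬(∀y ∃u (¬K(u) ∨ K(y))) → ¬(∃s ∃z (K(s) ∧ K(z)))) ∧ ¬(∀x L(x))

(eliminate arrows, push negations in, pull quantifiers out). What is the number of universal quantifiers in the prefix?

3

Eliminate → and ↔ using ¬ and ∨.
  (¬¬(∀y ∃u (¬K(u) ∨ K(y))) ∨ ¬(∃s ∃z (K(s) ∧ K(z)))) ∧ ¬(∀x L(x))
Move each ¬ inward, flipping quantifiers it crosses:
  ((∀y ∃u (¬K(u) ∨ K(y))) ∨ (∀s ∀z (¬K(s) ∨ ¬K(z)))) ∧ (∃x ¬L(x))
All bound variables are already distinct, so no renaming is needed.
Pull the quantifiers to the front (each side's bound variable is not free in the other side):
  ∀y ∃u ∀s ∀z ∃x ((¬K(u) ∨ K(y) ∨ ¬K(s) ∨ ¬K(z)) ∧ ¬L(x))
The prefix is ∀y ∃u ∀s ∀z ∃x: 3 universal, 2 existential.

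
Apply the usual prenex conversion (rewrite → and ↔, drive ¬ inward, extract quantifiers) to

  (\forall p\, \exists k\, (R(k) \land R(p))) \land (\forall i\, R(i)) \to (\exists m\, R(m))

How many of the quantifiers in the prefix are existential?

Eliminate → and ↔ using ¬ and ∨.
  \neg ((\forall p\, \exists k\, (R(k) \land R(p))) \land (\forall i\, R(i))) \lor (\exists m\, R(m))
Drive negations inward (¬∀x A ≡ ∃x ¬A, ¬∃x A ≡ ∀x ¬A, De Morgan for ∧/∨):
  (\exists p\, \forall k\, (\neg R(k) \lor \neg R(p))) \lor (\exists i\, \neg R(i)) \lor (\exists m\, R(m))
Extract every quantifier outward, since the variables are now distinct and don't occur free across branches:
  \exists p\, \forall k\, \exists i\, \exists m\, (\neg R(k) \lor \neg R(p) \lor \neg R(i) \lor R(m))
The prefix is \exists p \forall k \exists i \exists m: 1 universal, 3 existential.

3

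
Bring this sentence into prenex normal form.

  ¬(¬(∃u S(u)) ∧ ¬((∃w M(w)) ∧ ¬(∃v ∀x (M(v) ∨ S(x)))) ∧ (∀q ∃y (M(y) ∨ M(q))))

Move each ¬ inward, flipping quantifiers it crosses:
  (∃u S(u)) ∨ (∃w M(w)) ∧ (∀v ∃x (¬M(v) ∧ ¬S(x))) ∨ (∃q ∀y (¬M(y) ∧ ¬M(q)))
Finally move all quantifiers to the prefix:
  ∃u ∃w ∀v ∃x ∃q ∀y (S(u) ∨ M(w) ∧ ¬M(v) ∧ ¬S(x) ∨ ¬M(y) ∧ ¬M(q))

∃u ∃w ∀v ∃x ∃q ∀y (S(u) ∨ M(w) ∧ ¬M(v) ∧ ¬S(x) ∨ ¬M(y) ∧ ¬M(q))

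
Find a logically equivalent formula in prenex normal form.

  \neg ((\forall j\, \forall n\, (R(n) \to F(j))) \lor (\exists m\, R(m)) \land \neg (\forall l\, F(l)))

Eliminate → and ↔ using ¬ and ∨.
  \neg ((\forall j\, \forall n\, (\neg R(n) \lor F(j))) \lor (\exists m\, R(m)) \land \neg (\forall l\, F(l)))
Move each ¬ inward, flipping quantifiers it crosses:
  (\exists j\, \exists n\, (R(n) \land \neg F(j))) \land ((\forall m\, \neg R(m)) \lor (\forall l\, F(l)))
All bound variables are already distinct, so no renaming is needed.
Finally move all quantifiers to the prefix:
  \exists j\, \exists n\, \forall m\, \forall l\, (R(n) \land \neg F(j) \land (\neg R(m) \lor F(l)))

\exists j\, \exists n\, \forall m\, \forall l\, (R(n) \land \neg F(j) \land (\neg R(m) \lor F(l)))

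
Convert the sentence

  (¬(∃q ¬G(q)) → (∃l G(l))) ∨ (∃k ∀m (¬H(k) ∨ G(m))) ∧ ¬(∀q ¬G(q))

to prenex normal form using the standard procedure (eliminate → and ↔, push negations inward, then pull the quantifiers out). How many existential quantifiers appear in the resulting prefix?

First replace A → B with ¬A ∨ B.
  ¬¬(∃q ¬G(q)) ∨ (∃l G(l)) ∨ (∃k ∀m (¬H(k) ∨ G(m))) ∧ ¬(∀q ¬G(q))
Move each ¬ inward, flipping quantifiers it crosses:
  (∃q ¬G(q)) ∨ (∃l G(l)) ∨ (∃k ∀m (¬H(k) ∨ G(m))) ∧ (∃q G(q))
Give each quantifier a distinct variable: q↦v.
  (∃q ¬G(q)) ∨ (∃l G(l)) ∨ (∃k ∀m (¬H(k) ∨ G(m))) ∧ (∃v G(v))
Finally move all quantifiers to the prefix:
  ∃q ∃l ∃k ∀m ∃v (¬G(q) ∨ G(l) ∨ (¬H(k) ∨ G(m)) ∧ G(v))
The prefix is ∃q ∃l ∃k ∀m ∃v: 1 universal, 4 existential.

4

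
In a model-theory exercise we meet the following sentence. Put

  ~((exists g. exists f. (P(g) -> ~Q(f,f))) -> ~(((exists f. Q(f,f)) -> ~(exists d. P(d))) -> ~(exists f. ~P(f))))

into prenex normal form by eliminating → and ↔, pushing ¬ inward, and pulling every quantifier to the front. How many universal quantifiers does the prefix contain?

Eliminate → and ↔ using ¬ and ∨.
  ~(~(exists g. exists f. (~P(g) | ~Q(f,f))) | ~(~(~(exists f. Q(f,f)) | ~(exists d. P(d))) | ~(exists f. ~P(f))))
Drive negations inward (¬∀x A ≡ ∃x ¬A, ¬∃x A ≡ ∀x ¬A, De Morgan for ∧/∨):
  (exists g. exists f. (~P(g) | ~Q(f,f))) & ((exists f. Q(f,f)) & (exists d. P(d)) | (forall f. P(f)))
Rename bound variables to avoid capture: f↦t, f↦x1.
  (exists g. exists f. (~P(g) | ~Q(f,f))) & ((exists t. Q(t,t)) & (exists d. P(d)) | (forall x1. P(x1)))
Finally move all quantifiers to the prefix:
  exists g. exists f. exists t. exists d. forall x1. ((~P(g) | ~Q(f,f)) & (Q(t,t) & P(d) | P(x1)))
The prefix is exists g exists f exists t exists d forall x1: 1 universal, 4 existential.

1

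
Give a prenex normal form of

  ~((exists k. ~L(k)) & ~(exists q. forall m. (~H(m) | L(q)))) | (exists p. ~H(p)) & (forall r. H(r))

forall k. exists q. forall m. exists p. forall r. (L(k) | ~H(m) | L(q) | ~H(p) & H(r))

Push ¬ through the quantifiers and connectives to reach negation normal form:
  (forall k. L(k)) | (exists q. forall m. (~H(m) | L(q))) | (exists p. ~H(p)) & (forall r. H(r))
All bound variables are already distinct, so no renaming is needed.
Pull the quantifiers to the front (each side's bound variable is not free in the other side):
  forall k. exists q. forall m. exists p. forall r. (L(k) | ~H(m) | L(q) | ~H(p) & H(r))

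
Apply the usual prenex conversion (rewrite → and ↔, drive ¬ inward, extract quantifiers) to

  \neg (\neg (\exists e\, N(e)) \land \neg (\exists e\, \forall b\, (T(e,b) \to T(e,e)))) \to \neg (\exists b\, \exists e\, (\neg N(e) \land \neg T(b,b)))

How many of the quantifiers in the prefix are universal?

4

First replace A → B with ¬A ∨ B.
  \neg \neg (\neg (\exists e\, N(e)) \land \neg (\exists e\, \forall b\, (\neg T(e,b) \lor T(e,e)))) \lor \neg (\exists b\, \exists e\, (\neg N(e) \land \neg T(b,b)))
Push ¬ through the quantifiers and connectives to reach negation normal form:
  (\forall e\, \neg N(e)) \land (\forall e\, \exists b\, (T(e,b) \land \neg T(e,e))) \lor (\forall b\, \forall e\, (N(e) \lor T(b,b)))
Standardize variables apart so no two quantifiers bind the same name: e↦p, b↦w, e↦u.
  (\forall e\, \neg N(e)) \land (\forall p\, \exists b\, (T(p,b) \land \neg T(p,p))) \lor (\forall w\, \forall u\, (N(u) \lor T(w,w)))
Extract every quantifier outward, since the variables are now distinct and don't occur free across branches:
  \forall e\, \forall p\, \exists b\, \forall w\, \forall u\, (\neg N(e) \land T(p,b) \land \neg T(p,p) \lor N(u) \lor T(w,w))
The prefix is \forall e \forall p \exists b \forall w \forall u: 4 universal, 1 existential.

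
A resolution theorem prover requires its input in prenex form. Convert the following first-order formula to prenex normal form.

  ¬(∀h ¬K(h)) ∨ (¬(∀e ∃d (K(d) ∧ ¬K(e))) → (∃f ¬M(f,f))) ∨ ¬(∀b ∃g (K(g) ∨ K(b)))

Eliminate → and ↔ using ¬ and ∨.
  ¬(∀h ¬K(h)) ∨ ¬¬(∀e ∃d (K(d) ∧ ¬K(e))) ∨ (∃f ¬M(f,f)) ∨ ¬(∀b ∃g (K(g) ∨ K(b)))
Move each ¬ inward, flipping quantifiers it crosses:
  (∃h K(h)) ∨ (∀e ∃d (K(d) ∧ ¬K(e))) ∨ (∃f ¬M(f,f)) ∨ (∃b ∀g (¬K(g) ∧ ¬K(b)))
All bound variables are already distinct, so no renaming is needed.
Finally move all quantifiers to the prefix:
  ∃h ∀e ∃d ∃f ∃b ∀g (K(h) ∨ K(d) ∧ ¬K(e) ∨ ¬M(f,f) ∨ ¬K(g) ∧ ¬K(b))

∃h ∀e ∃d ∃f ∃b ∀g (K(h) ∨ K(d) ∧ ¬K(e) ∨ ¬M(f,f) ∨ ¬K(g) ∧ ¬K(b))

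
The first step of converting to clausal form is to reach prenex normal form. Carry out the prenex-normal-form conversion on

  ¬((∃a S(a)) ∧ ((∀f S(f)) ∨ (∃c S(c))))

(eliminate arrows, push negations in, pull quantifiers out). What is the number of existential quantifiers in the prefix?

Drive negations inward (¬∀x A ≡ ∃x ¬A, ¬∃x A ≡ ∀x ¬A, De Morgan for ∧/∨):
  (∀a ¬S(a)) ∨ (∃f ¬S(f)) ∧ (∀c ¬S(c))
All bound variables are already distinct, so no renaming is needed.
Extract every quantifier outward, since the variables are now distinct and don't occur free across branches:
  ∀a ∃f ∀c (¬S(a) ∨ ¬S(f) ∧ ¬S(c))
The prefix is ∀a ∃f ∀c: 2 universal, 1 existential.

1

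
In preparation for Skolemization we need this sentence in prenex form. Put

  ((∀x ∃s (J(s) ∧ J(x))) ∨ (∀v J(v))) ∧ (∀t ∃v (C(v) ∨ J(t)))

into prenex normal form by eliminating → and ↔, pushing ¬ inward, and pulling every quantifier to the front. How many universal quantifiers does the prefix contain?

3

Standardize variables apart so no two quantifiers bind the same name: v↦y1.
  ((∀x ∃s (J(s) ∧ J(x))) ∨ (∀v J(v))) ∧ (∀t ∃y1 (C(y1) ∨ J(t)))
Extract every quantifier outward, since the variables are now distinct and don't occur free across branches:
  ∀x ∃s ∀v ∀t ∃y1 ((J(s) ∧ J(x) ∨ J(v)) ∧ (C(y1) ∨ J(t)))
The prefix is ∀x ∃s ∀v ∀t ∃y1: 3 universal, 2 existential.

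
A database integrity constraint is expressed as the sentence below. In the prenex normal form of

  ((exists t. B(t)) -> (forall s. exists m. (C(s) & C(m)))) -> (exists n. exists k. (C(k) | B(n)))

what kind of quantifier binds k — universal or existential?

existential

First replace A → B with ¬A ∨ B.
  ~(~(exists t. B(t)) | (forall s. exists m. (C(s) & C(m)))) | (exists n. exists k. (C(k) | B(n)))
Push ¬ through the quantifiers and connectives to reach negation normal form:
  (exists t. B(t)) & (exists s. forall m. (~C(s) | ~C(m))) | (exists n. exists k. (C(k) | B(n)))
Pull the quantifiers to the front (each side's bound variable is not free in the other side):
  exists t. exists s. forall m. exists n. exists k. (B(t) & (~C(s) | ~C(m)) | C(k) | B(n))
The quantifier exists k sits under an even number of negations (counting the antecedent side of each →), so it remains existential.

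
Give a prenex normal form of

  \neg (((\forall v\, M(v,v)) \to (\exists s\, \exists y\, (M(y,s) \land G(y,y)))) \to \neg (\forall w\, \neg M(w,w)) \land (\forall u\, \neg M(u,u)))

\exists v\, \exists s\, \exists y\, \forall w\, \exists u\, ((\neg M(v,v) \lor M(y,s) \land G(y,y)) \land (\neg M(w,w) \lor M(u,u)))

First replace A → B with ¬A ∨ B.
  \neg (\neg (\neg (\forall v\, M(v,v)) \lor (\exists s\, \exists y\, (M(y,s) \land G(y,y)))) \lor \neg (\forall w\, \neg M(w,w)) \land (\forall u\, \neg M(u,u)))
Push ¬ through the quantifiers and connectives to reach negation normal form:
  ((\exists v\, \neg M(v,v)) \lor (\exists s\, \exists y\, (M(y,s) \land G(y,y)))) \land ((\forall w\, \neg M(w,w)) \lor (\exists u\, M(u,u)))
All bound variables are already distinct, so no renaming is needed.
Finally move all quantifiers to the prefix:
  \exists v\, \exists s\, \exists y\, \forall w\, \exists u\, ((\neg M(v,v) \lor M(y,s) \land G(y,y)) \land (\neg M(w,w) \lor M(u,u)))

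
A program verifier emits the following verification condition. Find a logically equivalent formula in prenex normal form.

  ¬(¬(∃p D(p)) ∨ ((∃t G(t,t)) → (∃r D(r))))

∃p ∃t ∀r (D(p) ∧ G(t,t) ∧ ¬D(r))

Rewrite implications/biconditionals: A → B as ¬A ∨ B.
  ¬(¬(∃p D(p)) ∨ ¬(∃t G(t,t)) ∨ (∃r D(r)))
Push ¬ through the quantifiers and connectives to reach negation normal form:
  (∃p D(p)) ∧ (∃t G(t,t)) ∧ (∀r ¬D(r))
All bound variables are already distinct, so no renaming is needed.
Pull the quantifiers to the front (each side's bound variable is not free in the other side):
  ∃p ∃t ∀r (D(p) ∧ G(t,t) ∧ ¬D(r))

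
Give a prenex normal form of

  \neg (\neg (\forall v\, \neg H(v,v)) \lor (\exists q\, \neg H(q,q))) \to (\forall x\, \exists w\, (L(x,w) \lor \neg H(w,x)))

\exists v\, \exists q\, \forall x\, \exists w\, (H(v,v) \lor \neg H(q,q) \lor L(x,w) \lor \neg H(w,x))

Rewrite implications/biconditionals: A → B as ¬A ∨ B.
  \neg \neg (\neg (\forall v\, \neg H(v,v)) \lor (\exists q\, \neg H(q,q))) \lor (\forall x\, \exists w\, (L(x,w) \lor \neg H(w,x)))
Push ¬ through the quantifiers and connectives to reach negation normal form:
  (\exists v\, H(v,v)) \lor (\exists q\, \neg H(q,q)) \lor (\forall x\, \exists w\, (L(x,w) \lor \neg H(w,x)))
All bound variables are already distinct, so no renaming is needed.
Pull the quantifiers to the front (each side's bound variable is not free in the other side):
  \exists v\, \exists q\, \forall x\, \exists w\, (H(v,v) \lor \neg H(q,q) \lor L(x,w) \lor \neg H(w,x))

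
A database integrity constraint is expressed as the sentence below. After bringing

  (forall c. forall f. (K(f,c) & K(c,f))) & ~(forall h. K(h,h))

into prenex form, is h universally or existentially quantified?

existential

Drive negations inward (¬∀x A ≡ ∃x ¬A, ¬∃x A ≡ ∀x ¬A, De Morgan for ∧/∨):
  (forall c. forall f. (K(f,c) & K(c,f))) & (exists h. ~K(h,h))
Finally move all quantifiers to the prefix:
  forall c. forall f. exists h. (K(f,c) & K(c,f) & ~K(h,h))
The quantifier forall h sits under an odd number of negations, so it flips to exists h.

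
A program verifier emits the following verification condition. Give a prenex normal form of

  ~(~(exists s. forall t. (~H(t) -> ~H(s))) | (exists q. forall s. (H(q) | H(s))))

First replace A → B with ¬A ∨ B.
  ~(~(exists s. forall t. (~~H(t) | ~H(s))) | (exists q. forall s. (H(q) | H(s))))
Move each ¬ inward, flipping quantifiers it crosses:
  (exists s. forall t. (H(t) | ~H(s))) & (forall q. exists s. (~H(q) & ~H(s)))
Standardize variables apart so no two quantifiers bind the same name: s↦z.
  (exists s. forall t. (H(t) | ~H(s))) & (forall q. exists z. (~H(q) & ~H(z)))
Pull the quantifiers to the front (each side's bound variable is not free in the other side):
  exists s. forall t. forall q. exists z. ((H(t) | ~H(s)) & ~H(q) & ~H(z))

exists s. forall t. forall q. exists z. ((H(t) | ~H(s)) & ~H(q) & ~H(z))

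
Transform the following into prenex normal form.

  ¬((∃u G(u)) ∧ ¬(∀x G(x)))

Drive negations inward (¬∀x A ≡ ∃x ¬A, ¬∃x A ≡ ∀x ¬A, De Morgan for ∧/∨):
  (∀u ¬G(u)) ∨ (∀x G(x))
All bound variables are already distinct, so no renaming is needed.
Pull the quantifiers to the front (each side's bound variable is not free in the other side):
  ∀u ∀x (¬G(u) ∨ G(x))

∀u ∀x (¬G(u) ∨ G(x))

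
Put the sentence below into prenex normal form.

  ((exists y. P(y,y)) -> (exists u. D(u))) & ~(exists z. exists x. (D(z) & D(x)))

forall y. exists u. forall z. forall x. ((~P(y,y) | D(u)) & (~D(z) | ~D(x)))

Eliminate → and ↔ using ¬ and ∨.
  (~(exists y. P(y,y)) | (exists u. D(u))) & ~(exists z. exists x. (D(z) & D(x)))
Push ¬ through the quantifiers and connectives to reach negation normal form:
  ((forall y. ~P(y,y)) | (exists u. D(u))) & (forall z. forall x. (~D(z) | ~D(x)))
Extract every quantifier outward, since the variables are now distinct and don't occur free across branches:
  forall y. exists u. forall z. forall x. ((~P(y,y) | D(u)) & (~D(z) | ~D(x)))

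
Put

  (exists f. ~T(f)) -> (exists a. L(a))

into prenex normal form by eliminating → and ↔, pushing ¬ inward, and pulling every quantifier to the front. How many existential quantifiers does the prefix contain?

1

Eliminate → and ↔ using ¬ and ∨.
  ~(exists f. ~T(f)) | (exists a. L(a))
Move each ¬ inward, flipping quantifiers it crosses:
  (forall f. T(f)) | (exists a. L(a))
All bound variables are already distinct, so no renaming is needed.
Finally move all quantifiers to the prefix:
  forall f. exists a. (T(f) | L(a))
The prefix is forall f exists a: 1 universal, 1 existential.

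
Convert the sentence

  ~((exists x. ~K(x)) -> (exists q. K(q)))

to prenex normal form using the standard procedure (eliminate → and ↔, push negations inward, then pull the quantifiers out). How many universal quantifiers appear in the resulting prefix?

1

First replace A → B with ¬A ∨ B.
  ~(~(exists x. ~K(x)) | (exists q. K(q)))
Push ¬ through the quantifiers and connectives to reach negation normal form:
  (exists x. ~K(x)) & (forall q. ~K(q))
All bound variables are already distinct, so no renaming is needed.
Finally move all quantifiers to the prefix:
  exists x. forall q. (~K(x) & ~K(q))
The prefix is exists x forall q: 1 universal, 1 existential.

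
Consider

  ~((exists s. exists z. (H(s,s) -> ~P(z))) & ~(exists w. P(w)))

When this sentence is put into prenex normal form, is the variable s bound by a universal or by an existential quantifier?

Rewrite implications/biconditionals: A → B as ¬A ∨ B.
  ~((exists s. exists z. (~H(s,s) | ~P(z))) & ~(exists w. P(w)))
Drive negations inward (¬∀x A ≡ ∃x ¬A, ¬∃x A ≡ ∀x ¬A, De Morgan for ∧/∨):
  (forall s. forall z. (H(s,s) & P(z))) | (exists w. P(w))
All bound variables are already distinct, so no renaming is needed.
Pull the quantifiers to the front (each side's bound variable is not free in the other side):
  forall s. forall z. exists w. (H(s,s) & P(z) | P(w))
The quantifier exists s sits under an odd number of negations (counting the antecedent side of each →), so it flips to forall s.

universal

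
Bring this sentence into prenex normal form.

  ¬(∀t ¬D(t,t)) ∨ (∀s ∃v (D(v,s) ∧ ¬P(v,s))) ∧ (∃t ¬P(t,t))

∃t ∀s ∃v ∃y (D(t,t) ∨ D(v,s) ∧ ¬P(v,s) ∧ ¬P(y,y))

Move each ¬ inward, flipping quantifiers it crosses:
  (∃t D(t,t)) ∨ (∀s ∃v (D(v,s) ∧ ¬P(v,s))) ∧ (∃t ¬P(t,t))
Give each quantifier a distinct variable: t↦y.
  (∃t D(t,t)) ∨ (∀s ∃v (D(v,s) ∧ ¬P(v,s))) ∧ (∃y ¬P(y,y))
Finally move all quantifiers to the prefix:
  ∃t ∀s ∃v ∃y (D(t,t) ∨ D(v,s) ∧ ¬P(v,s) ∧ ¬P(y,y))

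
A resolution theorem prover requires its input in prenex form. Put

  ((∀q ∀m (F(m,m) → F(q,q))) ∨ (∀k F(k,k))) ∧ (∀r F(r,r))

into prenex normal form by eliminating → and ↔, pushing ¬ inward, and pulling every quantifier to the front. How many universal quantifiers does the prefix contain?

Eliminate → and ↔ using ¬ and ∨.
  ((∀q ∀m (¬F(m,m) ∨ F(q,q))) ∨ (∀k F(k,k))) ∧ (∀r F(r,r))
Extract every quantifier outward, since the variables are now distinct and don't occur free across branches:
  ∀q ∀m ∀k ∀r ((¬F(m,m) ∨ F(q,q) ∨ F(k,k)) ∧ F(r,r))
The prefix is ∀q ∀m ∀k ∀r: 4 universal, 0 existential.

4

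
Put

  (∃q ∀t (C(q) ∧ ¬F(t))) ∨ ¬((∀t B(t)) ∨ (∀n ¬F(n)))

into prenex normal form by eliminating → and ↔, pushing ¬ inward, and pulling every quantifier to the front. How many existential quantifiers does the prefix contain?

3

Push ¬ through the quantifiers and connectives to reach negation normal form:
  (∃q ∀t (C(q) ∧ ¬F(t))) ∨ (∃t ¬B(t)) ∧ (∃n F(n))
Rename bound variables to avoid capture: t↦z.
  (∃q ∀t (C(q) ∧ ¬F(t))) ∨ (∃z ¬B(z)) ∧ (∃n F(n))
Extract every quantifier outward, since the variables are now distinct and don't occur free across branches:
  ∃q ∀t ∃z ∃n (C(q) ∧ ¬F(t) ∨ ¬B(z) ∧ F(n))
The prefix is ∃q ∀t ∃z ∃n: 1 universal, 3 existential.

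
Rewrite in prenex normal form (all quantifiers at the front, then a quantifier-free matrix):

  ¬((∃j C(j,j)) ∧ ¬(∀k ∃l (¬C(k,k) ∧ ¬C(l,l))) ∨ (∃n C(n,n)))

∀j ∀k ∃l ∀n ((¬C(j,j) ∨ ¬C(k,k) ∧ ¬C(l,l)) ∧ ¬C(n,n))

Push ¬ through the quantifiers and connectives to reach negation normal form:
  ((∀j ¬C(j,j)) ∨ (∀k ∃l (¬C(k,k) ∧ ¬C(l,l)))) ∧ (∀n ¬C(n,n))
Pull the quantifiers to the front (each side's bound variable is not free in the other side):
  ∀j ∀k ∃l ∀n ((¬C(j,j) ∨ ¬C(k,k) ∧ ¬C(l,l)) ∧ ¬C(n,n))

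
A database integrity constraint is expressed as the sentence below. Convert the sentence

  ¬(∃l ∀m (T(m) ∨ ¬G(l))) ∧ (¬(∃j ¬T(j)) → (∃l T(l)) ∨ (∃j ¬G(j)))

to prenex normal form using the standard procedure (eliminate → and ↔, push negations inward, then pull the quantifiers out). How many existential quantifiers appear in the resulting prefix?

4

Eliminate → and ↔ using ¬ and ∨.
  ¬(∃l ∀m (T(m) ∨ ¬G(l))) ∧ (¬¬(∃j ¬T(j)) ∨ (∃l T(l)) ∨ (∃j ¬G(j)))
Move each ¬ inward, flipping quantifiers it crosses:
  (∀l ∃m (¬T(m) ∧ G(l))) ∧ ((∃j ¬T(j)) ∨ (∃l T(l)) ∨ (∃j ¬G(j)))
Rename bound variables to avoid capture: l↦x, j↦x1.
  (∀l ∃m (¬T(m) ∧ G(l))) ∧ ((∃j ¬T(j)) ∨ (∃x T(x)) ∨ (∃x1 ¬G(x1)))
Pull the quantifiers to the front (each side's bound variable is not free in the other side):
  ∀l ∃m ∃j ∃x ∃x1 (¬T(m) ∧ G(l) ∧ (¬T(j) ∨ T(x) ∨ ¬G(x1)))
The prefix is ∀l ∃m ∃j ∃x ∃x1: 1 universal, 4 existential.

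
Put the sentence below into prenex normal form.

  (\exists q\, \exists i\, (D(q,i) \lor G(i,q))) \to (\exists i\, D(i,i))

First replace A → B with ¬A ∨ B.
  \neg (\exists q\, \exists i\, (D(q,i) \lor G(i,q))) \lor (\exists i\, D(i,i))
Drive negations inward (¬∀x A ≡ ∃x ¬A, ¬∃x A ≡ ∀x ¬A, De Morgan for ∧/∨):
  (\forall q\, \forall i\, (\neg D(q,i) \land \neg G(i,q))) \lor (\exists i\, D(i,i))
Give each quantifier a distinct variable: i↦r.
  (\forall q\, \forall i\, (\neg D(q,i) \land \neg G(i,q))) \lor (\exists r\, D(r,r))
Finally move all quantifiers to the prefix:
  \forall q\, \forall i\, \exists r\, (\neg D(q,i) \land \neg G(i,q) \lor D(r,r))

\forall q\, \forall i\, \exists r\, (\neg D(q,i) \land \neg G(i,q) \lor D(r,r))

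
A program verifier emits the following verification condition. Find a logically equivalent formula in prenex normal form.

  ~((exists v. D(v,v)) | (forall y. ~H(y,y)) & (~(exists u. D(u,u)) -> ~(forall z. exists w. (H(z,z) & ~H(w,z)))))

Eliminate → and ↔ using ¬ and ∨.
  ~((exists v. D(v,v)) | (forall y. ~H(y,y)) & (~~(exists u. D(u,u)) | ~(forall z. exists w. (H(z,z) & ~H(w,z)))))
Drive negations inward (¬∀x A ≡ ∃x ¬A, ¬∃x A ≡ ∀x ¬A, De Morgan for ∧/∨):
  (forall v. ~D(v,v)) & ((exists y. H(y,y)) | (forall u. ~D(u,u)) & (forall z. exists w. (H(z,z) & ~H(w,z))))
All bound variables are already distinct, so no renaming is needed.
Extract every quantifier outward, since the variables are now distinct and don't occur free across branches:
  forall v. exists y. forall u. forall z. exists w. (~D(v,v) & (H(y,y) | ~D(u,u) & H(z,z) & ~H(w,z)))

forall v. exists y. forall u. forall z. exists w. (~D(v,v) & (H(y,y) | ~D(u,u) & H(z,z) & ~H(w,z)))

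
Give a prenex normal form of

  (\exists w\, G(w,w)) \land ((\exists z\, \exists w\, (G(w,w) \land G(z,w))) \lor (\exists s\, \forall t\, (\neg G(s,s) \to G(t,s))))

\exists w\, \exists z\, \exists w1\, \exists s\, \forall t\, (G(w,w) \land (G(w1,w1) \land G(z,w1) \lor G(s,s) \lor G(t,s)))

First replace A → B with ¬A ∨ B.
  (\exists w\, G(w,w)) \land ((\exists z\, \exists w\, (G(w,w) \land G(z,w))) \lor (\exists s\, \forall t\, (\neg \neg G(s,s) \lor G(t,s))))
Move each ¬ inward, flipping quantifiers it crosses:
  (\exists w\, G(w,w)) \land ((\exists z\, \exists w\, (G(w,w) \land G(z,w))) \lor (\exists s\, \forall t\, (G(s,s) \lor G(t,s))))
Give each quantifier a distinct variable: w↦w1.
  (\exists w\, G(w,w)) \land ((\exists z\, \exists w1\, (G(w1,w1) \land G(z,w1))) \lor (\exists s\, \forall t\, (G(s,s) \lor G(t,s))))
Finally move all quantifiers to the prefix:
  \exists w\, \exists z\, \exists w1\, \exists s\, \forall t\, (G(w,w) \land (G(w1,w1) \land G(z,w1) \lor G(s,s) \lor G(t,s)))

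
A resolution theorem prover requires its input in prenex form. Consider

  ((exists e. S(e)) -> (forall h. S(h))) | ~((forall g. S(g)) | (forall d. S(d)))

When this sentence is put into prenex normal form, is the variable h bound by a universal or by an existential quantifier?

universal

Rewrite implications/biconditionals: A → B as ¬A ∨ B.
  ~(exists e. S(e)) | (forall h. S(h)) | ~((forall g. S(g)) | (forall d. S(d)))
Drive negations inward (¬∀x A ≡ ∃x ¬A, ¬∃x A ≡ ∀x ¬A, De Morgan for ∧/∨):
  (forall e. ~S(e)) | (forall h. S(h)) | (exists g. ~S(g)) & (exists d. ~S(d))
Extract every quantifier outward, since the variables are now distinct and don't occur free across branches:
  forall e. forall h. exists g. exists d. (~S(e) | S(h) | ~S(g) & ~S(d))
The quantifier forall h sits under an even number of negations (counting the antecedent side of each →), so it remains universal.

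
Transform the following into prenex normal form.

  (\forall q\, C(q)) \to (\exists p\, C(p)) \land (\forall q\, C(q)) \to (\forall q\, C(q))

\exists q\, \forall p\, \exists x1\, \forall c\, (\neg C(q) \lor \neg C(p) \lor \neg C(x1) \lor C(c))

First replace A → B with ¬A ∨ B.
  \neg (\forall q\, C(q)) \lor \neg ((\exists p\, C(p)) \land (\forall q\, C(q))) \lor (\forall q\, C(q))
Move each ¬ inward, flipping quantifiers it crosses:
  (\exists q\, \neg C(q)) \lor (\forall p\, \neg C(p)) \lor (\exists q\, \neg C(q)) \lor (\forall q\, C(q))
Standardize variables apart so no two quantifiers bind the same name: q↦x1, q↦c.
  (\exists q\, \neg C(q)) \lor (\forall p\, \neg C(p)) \lor (\exists x1\, \neg C(x1)) \lor (\forall c\, C(c))
Finally move all quantifiers to the prefix:
  \exists q\, \forall p\, \exists x1\, \forall c\, (\neg C(q) \lor \neg C(p) \lor \neg C(x1) \lor C(c))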